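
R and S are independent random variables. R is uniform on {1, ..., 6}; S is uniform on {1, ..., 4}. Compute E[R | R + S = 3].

Outcomes with R + S = 3: (1,2), (2,1), each with probability 1/24.
E[R | R + S = 3] = (1 + 2) / 2 = 3/2.

3/2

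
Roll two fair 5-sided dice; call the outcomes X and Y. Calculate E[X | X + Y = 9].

9/2

P(X + Y = 9) = 2/25.
Summing X·P(x,y) over outcomes with X + Y = 9 gives 9/25.
E[X | X + Y = 9] = (9/25) / (2/25) = 9/2.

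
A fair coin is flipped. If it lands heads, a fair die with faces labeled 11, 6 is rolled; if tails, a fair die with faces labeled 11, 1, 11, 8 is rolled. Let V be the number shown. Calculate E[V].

E[V | heads] = (11+6)/2 = 17/2.
E[V | tails] = (11+1+11+8)/4 = 31/4.
By the law of total expectation,
E[V] = (1/2)·(17/2) + (1/2)·(31/4) = 65/8.

65/8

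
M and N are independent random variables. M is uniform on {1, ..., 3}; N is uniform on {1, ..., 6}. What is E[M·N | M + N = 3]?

Outcomes with M + N = 3: (1,2), (2,1), each with probability 1/18.
E[M·N | M + N = 3] = (2 + 2) / 2 = 2.

2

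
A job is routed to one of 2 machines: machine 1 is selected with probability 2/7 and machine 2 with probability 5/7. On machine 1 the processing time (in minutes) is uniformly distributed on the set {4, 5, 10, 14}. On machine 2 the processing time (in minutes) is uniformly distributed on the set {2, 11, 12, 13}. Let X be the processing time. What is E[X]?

64/7

E[X | machine 1] = (4+5+10+14)/4 = 33/4.
E[X | machine 2] = (2+11+12+13)/4 = 19/2.
By the law of total expectation,
E[X] = (2/7)·(33/4) + (5/7)·(19/2) = 64/7.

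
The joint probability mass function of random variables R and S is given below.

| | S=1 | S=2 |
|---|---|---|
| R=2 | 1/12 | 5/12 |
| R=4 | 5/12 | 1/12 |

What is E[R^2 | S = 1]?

P(S = 1) = 1/2.
Σ R^2·P over the event = 4·(1/12) + 16·(5/12) = 7.
E[R^2 | S = 1] = (7) / (1/2) = 14.

14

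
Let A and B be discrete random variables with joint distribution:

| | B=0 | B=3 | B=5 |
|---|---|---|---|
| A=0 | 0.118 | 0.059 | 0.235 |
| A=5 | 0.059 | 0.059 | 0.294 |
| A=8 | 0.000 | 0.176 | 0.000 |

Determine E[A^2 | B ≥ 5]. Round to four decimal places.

P(B ≥ 5) = 0.529.
Σ A^2·P over the event = 0·(0.235) + 25·(0.294) = 7.350.
E[A^2 | B ≥ 5] = (7.350) / (0.529) = 13.8941.

13.8941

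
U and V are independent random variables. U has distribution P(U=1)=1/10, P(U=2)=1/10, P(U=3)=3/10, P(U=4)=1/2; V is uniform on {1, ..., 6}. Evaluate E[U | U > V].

P(U > V) = 11/30.
Summing U·P(x,y) over outcomes with U > V gives 4/3.
E[U | U > V] = (4/3) / (11/30) = 40/11.

40/11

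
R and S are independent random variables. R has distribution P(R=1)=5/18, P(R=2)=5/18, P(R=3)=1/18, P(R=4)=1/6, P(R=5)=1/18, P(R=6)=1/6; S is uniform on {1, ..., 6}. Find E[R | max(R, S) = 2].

P(max(R, S) = 2) = 5/36.
Summing R·P(x,y) over outcomes with max(R, S) = 2 gives 25/108.
E[R | max(R, S) = 2] = (25/108) / (5/36) = 5/3.

5/3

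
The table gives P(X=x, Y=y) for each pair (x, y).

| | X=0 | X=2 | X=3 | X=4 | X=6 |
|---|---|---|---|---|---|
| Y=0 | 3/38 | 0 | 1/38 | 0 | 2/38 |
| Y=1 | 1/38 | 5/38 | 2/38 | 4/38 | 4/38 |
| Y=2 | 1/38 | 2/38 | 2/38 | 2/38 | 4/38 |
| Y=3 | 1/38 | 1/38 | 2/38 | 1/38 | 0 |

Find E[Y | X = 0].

P(X = 0) = 3/19.
Summing Y·P(X=x,Y=y) over the conditioning event gives 3/19.
E[Y | X = 0] = (3/19) / (3/19) = 1.

1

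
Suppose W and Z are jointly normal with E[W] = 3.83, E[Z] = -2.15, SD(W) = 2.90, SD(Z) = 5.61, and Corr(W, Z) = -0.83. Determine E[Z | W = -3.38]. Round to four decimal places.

9.4265

For a bivariate normal, E[Z | W=x] = μ_Z + ρ·(σ_Z/σ_W)·(x − μ_W).
E[Z | W=-3.38] = -2.15 + (-0.83)·(5.61/2.90)·(-3.38 − (3.83)) = -2.15 + (-1.60562)·(-7.21) = 9.4265.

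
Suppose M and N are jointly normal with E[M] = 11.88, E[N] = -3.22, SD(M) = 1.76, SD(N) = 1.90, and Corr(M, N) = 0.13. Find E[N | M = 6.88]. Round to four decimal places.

For a bivariate normal, E[N | M=x] = μ_N + ρ·(σ_N/σ_M)·(x − μ_M).
E[N | M=6.88] = -3.22 + (0.13)·(1.90/1.76)·(6.88 − (11.88)) = -3.22 + (0.14034)·(-5) = -3.9217.

-3.9217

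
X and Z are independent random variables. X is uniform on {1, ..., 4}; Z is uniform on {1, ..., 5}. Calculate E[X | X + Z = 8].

Outcomes with X + Z = 8: (3,5), (4,4), each with probability 1/20.
E[X | X + Z = 8] = (3 + 4) / 2 = 7/2.

7/2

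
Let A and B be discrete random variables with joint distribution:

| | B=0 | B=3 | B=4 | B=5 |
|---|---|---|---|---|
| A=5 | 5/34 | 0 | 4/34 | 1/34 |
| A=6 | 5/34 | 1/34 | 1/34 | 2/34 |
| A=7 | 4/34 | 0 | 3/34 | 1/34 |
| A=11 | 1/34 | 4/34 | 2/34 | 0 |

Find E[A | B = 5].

6

P(B = 5) = 2/17.
Σ A·P over the event = 5·(1/34) + 6·(2/34) + 7·(1/34) = 12/17.
E[A | B = 5] = (12/17) / (2/17) = 6.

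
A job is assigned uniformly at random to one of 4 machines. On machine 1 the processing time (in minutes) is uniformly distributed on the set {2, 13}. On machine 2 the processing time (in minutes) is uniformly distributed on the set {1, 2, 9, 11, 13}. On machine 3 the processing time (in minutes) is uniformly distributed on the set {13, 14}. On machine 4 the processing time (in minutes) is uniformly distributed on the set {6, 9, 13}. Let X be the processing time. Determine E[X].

E[X | machine 1] = (2+13)/2 = 15/2.
E[X | machine 2] = (1+2+9+11+13)/5 = 36/5.
E[X | machine 3] = (13+14)/2 = 27/2.
E[X | machine 4] = (6+9+13)/3 = 28/3.
By the law of total expectation,
E[X] = (1/4)·(15/2) + (1/4)·(36/5) + (1/4)·(27/2) + (1/4)·(28/3) = 563/60.

563/60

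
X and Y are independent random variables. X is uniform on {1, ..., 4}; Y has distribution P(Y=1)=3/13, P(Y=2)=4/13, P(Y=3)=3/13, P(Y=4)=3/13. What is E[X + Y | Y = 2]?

P(Y = 2) = 4/13.
Summing (X+Y)·P(x,y) over outcomes with Y = 2 gives 18/13.
E[X + Y | Y = 2] = (18/13) / (4/13) = 9/2.

9/2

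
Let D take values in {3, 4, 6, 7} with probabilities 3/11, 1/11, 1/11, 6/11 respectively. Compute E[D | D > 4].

P(D > 4) = 7/11.
Σ over the event: 6·1/11 + 7·6/11 = 48/11.
E[D | D > 4] = (48/11) / (7/11) = 48/7.

48/7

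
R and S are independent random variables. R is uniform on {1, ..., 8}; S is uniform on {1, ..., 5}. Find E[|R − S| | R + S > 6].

P(R + S > 6) = 5/8.
Summing |R−S|·P(x,y) over outcomes with R + S > 6 gives 37/20.
E[|R − S| | R + S > 6] = (37/20) / (5/8) = 74/25.

74/25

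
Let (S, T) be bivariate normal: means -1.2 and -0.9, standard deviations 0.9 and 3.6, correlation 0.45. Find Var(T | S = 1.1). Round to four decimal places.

Var(T | S=x) = (1 − ρ²)·σ_T².
Var(T | S=1.1) = (3.6)²·(1 − (0.45)²) = 12.96·0.7975 = 10.3356.

10.3356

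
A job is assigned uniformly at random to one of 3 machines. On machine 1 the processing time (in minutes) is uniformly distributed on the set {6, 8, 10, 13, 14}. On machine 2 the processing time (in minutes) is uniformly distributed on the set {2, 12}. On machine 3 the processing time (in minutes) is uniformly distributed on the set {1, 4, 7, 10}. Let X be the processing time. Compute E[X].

E[X | machine 1] = (6+8+10+13+14)/5 = 51/5.
E[X | machine 2] = (2+12)/2 = 7.
E[X | machine 3] = (1+4+7+10)/4 = 11/2.
By the law of total expectation,
E[X] = (1/3)·(51/5) + (1/3)·(7) + (1/3)·(11/2) = 227/30.

227/30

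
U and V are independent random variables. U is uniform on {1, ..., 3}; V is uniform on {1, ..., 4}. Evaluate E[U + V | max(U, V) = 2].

10/3

Outcomes with max(U, V) = 2: (1,2), (2,1), (2,2), each with probability 1/12.
E[U + V | max(U, V) = 2] = (3 + 3 + 4) / 3 = 10/3.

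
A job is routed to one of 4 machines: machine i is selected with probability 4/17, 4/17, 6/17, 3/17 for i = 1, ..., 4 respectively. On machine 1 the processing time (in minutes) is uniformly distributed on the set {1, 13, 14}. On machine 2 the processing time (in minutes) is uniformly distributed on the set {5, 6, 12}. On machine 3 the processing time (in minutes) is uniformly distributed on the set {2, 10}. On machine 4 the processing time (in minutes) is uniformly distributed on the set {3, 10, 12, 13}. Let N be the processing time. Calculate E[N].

265/34

E[N | machine 1] = (1+13+14)/3 = 28/3.
E[N | machine 2] = (5+6+12)/3 = 23/3.
E[N | machine 3] = (2+10)/2 = 6.
E[N | machine 4] = (3+10+12+13)/4 = 19/2.
By the law of total expectation,
E[N] = (4/17)·(28/3) + (4/17)·(23/3) + (6/17)·(6) + (3/17)·(19/2) = 265/34.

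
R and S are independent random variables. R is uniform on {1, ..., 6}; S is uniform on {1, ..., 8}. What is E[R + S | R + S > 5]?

172/19

P(R + S > 5) = 19/24.
Summing (R+S)·P(x,y) over outcomes with R + S > 5 gives 43/6.
E[R + S | R + S > 5] = (43/6) / (19/24) = 172/19.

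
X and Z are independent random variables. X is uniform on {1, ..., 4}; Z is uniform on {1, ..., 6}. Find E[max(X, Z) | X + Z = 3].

2

P(X + Z = 3) = 1/12.
Summing max(X,Z)·P(x,y) over outcomes with X + Z = 3 gives 1/6.
E[max(X, Z) | X + Z = 3] = (1/6) / (1/12) = 2.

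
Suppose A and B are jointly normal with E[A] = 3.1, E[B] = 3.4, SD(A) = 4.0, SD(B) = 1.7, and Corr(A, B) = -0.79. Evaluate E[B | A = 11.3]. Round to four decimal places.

The regression of B on A has slope ρ·σ_B/σ_A and passes through (μ_A, μ_B).
E[B | A=11.3] = 3.4 + (-0.79)·(1.7/4.0)·(11.3 − (3.1)) = 3.4 + (-0.33575)·(8.2) = 0.6469.

0.6469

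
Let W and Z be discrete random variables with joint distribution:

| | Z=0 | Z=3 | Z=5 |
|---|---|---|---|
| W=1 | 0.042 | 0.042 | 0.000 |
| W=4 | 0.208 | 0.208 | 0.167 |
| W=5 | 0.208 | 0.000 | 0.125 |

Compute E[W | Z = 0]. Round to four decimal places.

P(Z = 0) = 0.458.
Σ W·P over the event = 1·(0.042) + 4·(0.208) + 5·(0.208) = 1.914.
E[W | Z = 0] = (1.914) / (0.458) = 4.1790.

4.1790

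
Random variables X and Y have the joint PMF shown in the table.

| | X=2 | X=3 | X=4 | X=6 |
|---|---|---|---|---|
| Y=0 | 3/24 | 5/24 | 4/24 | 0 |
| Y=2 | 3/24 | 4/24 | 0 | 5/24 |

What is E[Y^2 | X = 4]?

0

P(X = 4) = 1/6.
Σ Y^2·P over the event = 0·(4/24) = 0.
E[Y^2 | X = 4] = (0) / (1/6) = 0.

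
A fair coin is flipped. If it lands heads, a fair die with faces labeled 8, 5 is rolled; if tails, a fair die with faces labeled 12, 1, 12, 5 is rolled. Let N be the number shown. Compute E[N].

E[N | heads] = (8+5)/2 = 13/2.
E[N | tails] = (12+1+12+5)/4 = 15/2.
E[N] = (1/2)·(13/2) + (1/2)·(15/2) = 7.

7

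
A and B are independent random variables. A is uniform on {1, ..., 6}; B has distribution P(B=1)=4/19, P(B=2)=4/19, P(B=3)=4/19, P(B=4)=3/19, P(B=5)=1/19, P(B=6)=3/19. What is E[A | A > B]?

251/55

P(A > B) = 55/114.
Summing A·P(x,y) over outcomes with A > B gives 251/114.
E[A | A > B] = (251/114) / (55/114) = 251/55.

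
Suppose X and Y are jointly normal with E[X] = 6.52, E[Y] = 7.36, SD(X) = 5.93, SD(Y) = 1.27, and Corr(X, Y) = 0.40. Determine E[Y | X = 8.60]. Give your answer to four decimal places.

For a bivariate normal, E[Y | X=x] = μ_Y + ρ·(σ_Y/σ_X)·(x − μ_X).
E[Y | X=8.60] = 7.36 + (0.40)·(1.27/5.93)·(8.60 − (6.52)) = 7.36 + (0.085666)·(2.08) = 7.5382.

7.5382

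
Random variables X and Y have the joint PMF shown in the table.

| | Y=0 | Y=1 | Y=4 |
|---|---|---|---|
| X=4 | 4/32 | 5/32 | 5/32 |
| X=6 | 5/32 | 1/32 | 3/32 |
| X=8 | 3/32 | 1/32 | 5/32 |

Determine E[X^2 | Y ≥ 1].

172/5

P(Y ≥ 1) = 5/8.
Σ X^2·P over the event = 16·(5/32) + 16·(5/32) + 36·(1/32) + 36·(3/32) + 64·(1/32) + 64·(5/32) = 43/2.
E[X^2 | Y ≥ 1] = (43/2) / (5/8) = 172/5.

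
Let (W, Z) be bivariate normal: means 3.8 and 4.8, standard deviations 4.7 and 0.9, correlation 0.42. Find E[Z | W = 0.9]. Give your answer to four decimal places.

4.5668

The regression of Z on W has slope ρ·σ_Z/σ_W and passes through (μ_W, μ_Z).
E[Z | W=0.9] = 4.8 + (0.42)·(0.9/4.7)·(0.9 − (3.8)) = 4.8 + (0.080426)·(-2.9) = 4.5668.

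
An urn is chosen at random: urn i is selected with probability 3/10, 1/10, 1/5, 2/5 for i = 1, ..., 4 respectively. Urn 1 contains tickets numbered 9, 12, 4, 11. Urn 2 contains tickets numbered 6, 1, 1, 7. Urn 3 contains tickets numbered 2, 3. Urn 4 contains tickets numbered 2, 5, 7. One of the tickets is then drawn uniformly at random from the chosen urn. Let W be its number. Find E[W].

653/120

E[W | urn 1] = (9+12+4+11)/4 = 9.
E[W | urn 2] = (6+1+1+7)/4 = 15/4.
E[W | urn 3] = (2+3)/2 = 5/2.
E[W | urn 4] = (2+5+7)/3 = 14/3.
E[W] = (3/10)·(9) + (1/10)·(15/4) + (1/5)·(5/2) + (2/5)·(14/3) = 653/120.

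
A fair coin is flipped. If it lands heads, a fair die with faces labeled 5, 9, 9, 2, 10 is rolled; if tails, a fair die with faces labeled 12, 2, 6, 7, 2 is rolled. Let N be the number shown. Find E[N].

E[N | heads] = (5+9+9+2+10)/5 = 7.
E[N | tails] = (12+2+6+7+2)/5 = 29/5.
By the law of total expectation,
E[N] = (1/2)·(7) + (1/2)·(29/5) = 32/5.

32/5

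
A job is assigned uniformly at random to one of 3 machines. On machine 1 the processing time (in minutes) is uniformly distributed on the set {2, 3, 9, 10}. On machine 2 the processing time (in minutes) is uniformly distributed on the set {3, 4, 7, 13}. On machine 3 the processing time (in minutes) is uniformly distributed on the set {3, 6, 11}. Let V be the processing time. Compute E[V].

233/36

E[V | machine 1] = (2+3+9+10)/4 = 6.
E[V | machine 2] = (3+4+7+13)/4 = 27/4.
E[V | machine 3] = (3+6+11)/3 = 20/3.
E[V] = (1/3)·(6) + (1/3)·(27/4) + (1/3)·(20/3) = 233/36.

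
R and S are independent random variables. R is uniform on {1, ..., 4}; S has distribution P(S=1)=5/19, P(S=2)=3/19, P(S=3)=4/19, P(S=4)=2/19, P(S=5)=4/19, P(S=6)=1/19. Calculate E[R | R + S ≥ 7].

P(R + S ≥ 7) = 6/19.
Summing R·P(x,y) over outcomes with R + S ≥ 7 gives 1.
E[R | R + S ≥ 7] = (1) / (6/19) = 19/6.

19/6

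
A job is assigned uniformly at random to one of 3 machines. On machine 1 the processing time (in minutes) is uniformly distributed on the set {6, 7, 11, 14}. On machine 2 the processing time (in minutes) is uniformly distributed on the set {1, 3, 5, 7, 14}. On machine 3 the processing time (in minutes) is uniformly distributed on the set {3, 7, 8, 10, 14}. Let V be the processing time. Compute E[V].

E[V | machine 1] = (6+7+11+14)/4 = 19/2.
E[V | machine 2] = (1+3+5+7+14)/5 = 6.
E[V | machine 3] = (3+7+8+10+14)/5 = 42/5.
By the law of total expectation,
E[V] = (1/3)·(19/2) + (1/3)·(6) + (1/3)·(42/5) = 239/30.

239/30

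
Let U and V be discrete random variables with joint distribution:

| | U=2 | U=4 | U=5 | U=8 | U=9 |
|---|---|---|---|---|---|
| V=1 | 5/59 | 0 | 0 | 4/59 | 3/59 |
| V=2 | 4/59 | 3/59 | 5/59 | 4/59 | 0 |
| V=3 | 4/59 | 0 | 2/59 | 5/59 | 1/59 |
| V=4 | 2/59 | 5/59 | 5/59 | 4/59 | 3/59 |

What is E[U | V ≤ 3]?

P(V ≤ 3) = 40/59.
Summing U·P(U=x,V=y) over the conditioning event gives 213/59.
E[U | V ≤ 3] = (213/59) / (40/59) = 213/40.

213/40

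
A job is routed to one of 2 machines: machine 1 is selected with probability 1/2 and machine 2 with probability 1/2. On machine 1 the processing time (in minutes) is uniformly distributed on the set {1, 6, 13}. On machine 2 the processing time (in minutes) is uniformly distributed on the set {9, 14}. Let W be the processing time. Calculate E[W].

109/12

E[W | machine 1] = (1+6+13)/3 = 20/3.
E[W | machine 2] = (9+14)/2 = 23/2.
E[W] = (1/2)·(20/3) + (1/2)·(23/2) = 109/12.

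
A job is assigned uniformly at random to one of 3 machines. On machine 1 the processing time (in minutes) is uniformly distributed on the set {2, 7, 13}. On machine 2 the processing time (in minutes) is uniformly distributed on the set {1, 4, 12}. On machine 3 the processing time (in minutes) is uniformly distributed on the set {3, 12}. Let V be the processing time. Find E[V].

41/6

E[V | machine 1] = (2+7+13)/3 = 22/3.
E[V | machine 2] = (1+4+12)/3 = 17/3.
E[V | machine 3] = (3+12)/2 = 15/2.
E[V] = (1/3)·(22/3) + (1/3)·(17/3) + (1/3)·(15/2) = 41/6.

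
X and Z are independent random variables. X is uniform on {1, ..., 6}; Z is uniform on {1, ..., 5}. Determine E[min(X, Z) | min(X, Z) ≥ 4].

P(min(X, Z) ≥ 4) = 1/5.
Summing min(X,Z)·P(x,y) over outcomes with min(X, Z) ≥ 4 gives 13/15.
E[min(X, Z) | min(X, Z) ≥ 4] = (13/15) / (1/5) = 13/3.

13/3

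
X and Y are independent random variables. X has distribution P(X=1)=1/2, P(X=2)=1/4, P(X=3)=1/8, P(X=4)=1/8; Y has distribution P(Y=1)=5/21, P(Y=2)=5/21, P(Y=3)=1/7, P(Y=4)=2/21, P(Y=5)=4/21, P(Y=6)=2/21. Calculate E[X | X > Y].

34/11

P(X > Y) = 11/56.
Summing X·P(x,y) over outcomes with X > Y gives 17/28.
E[X | X > Y] = (17/28) / (11/56) = 34/11.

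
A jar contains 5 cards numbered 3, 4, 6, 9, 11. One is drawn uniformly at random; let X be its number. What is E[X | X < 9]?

P(X < 9) = 3/5.
Σ over the event: 3·1/5 + 4·1/5 + 6·1/5 = 13/5.
E[X | X < 9] = (13/5) / (3/5) = 13/3.

13/3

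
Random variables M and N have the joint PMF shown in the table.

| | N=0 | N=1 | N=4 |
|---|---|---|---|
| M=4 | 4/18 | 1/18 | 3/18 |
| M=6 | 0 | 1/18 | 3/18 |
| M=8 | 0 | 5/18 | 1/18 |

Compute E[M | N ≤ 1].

P(N ≤ 1) = 11/18.
Summing M·P(M=x,N=y) over the conditioning event gives 11/3.
E[M | N ≤ 1] = (11/3) / (11/18) = 6.

6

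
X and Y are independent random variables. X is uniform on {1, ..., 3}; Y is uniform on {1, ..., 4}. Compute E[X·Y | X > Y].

11/3

Outcomes with X > Y: (2,1), (3,1), (3,2), each with probability 1/12.
E[X·Y | X > Y] = (2 + 3 + 6) / 3 = 11/3.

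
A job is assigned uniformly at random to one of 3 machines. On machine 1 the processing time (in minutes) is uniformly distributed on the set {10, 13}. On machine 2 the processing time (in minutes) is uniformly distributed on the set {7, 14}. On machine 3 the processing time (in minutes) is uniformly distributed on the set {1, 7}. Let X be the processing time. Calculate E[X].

E[X | machine 1] = (10+13)/2 = 23/2.
E[X | machine 2] = (7+14)/2 = 21/2.
E[X | machine 3] = (1+7)/2 = 4.
E[X] = (1/3)·(23/2) + (1/3)·(21/2) + (1/3)·(4) = 26/3.

26/3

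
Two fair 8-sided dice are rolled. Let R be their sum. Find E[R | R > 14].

P(R > 14) = 3/64.
Σ over the event: 15·1/32 + 16·1/64 = 23/32.
E[R | R > 14] = (23/32) / (3/64) = 46/3.

46/3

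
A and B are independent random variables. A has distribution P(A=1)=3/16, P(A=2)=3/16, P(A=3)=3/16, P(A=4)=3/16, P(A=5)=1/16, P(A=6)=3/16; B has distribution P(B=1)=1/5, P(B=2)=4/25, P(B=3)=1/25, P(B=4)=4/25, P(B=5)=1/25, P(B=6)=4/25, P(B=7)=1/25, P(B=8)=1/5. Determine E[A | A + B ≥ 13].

P(A + B ≥ 13) = 23/400.
Summing A·P(x,y) over outcomes with A + B ≥ 13 gives 133/400.
E[A | A + B ≥ 13] = (133/400) / (23/400) = 133/23.

133/23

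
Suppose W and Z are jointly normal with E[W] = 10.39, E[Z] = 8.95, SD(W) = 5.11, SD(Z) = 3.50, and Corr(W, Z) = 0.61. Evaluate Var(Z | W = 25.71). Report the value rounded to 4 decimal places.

Var(Z | W=x) = (1 − ρ²)·σ_Z².
Var(Z | W=25.71) = (3.50)²·(1 − (0.61)²) = 12.25·0.6279 = 7.6918.

7.6918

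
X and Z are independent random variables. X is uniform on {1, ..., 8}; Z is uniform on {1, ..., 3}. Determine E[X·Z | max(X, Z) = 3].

27/5

Outcomes with max(X, Z) = 3: (1,3), (2,3), (3,1), (3,2), (3,3), each with probability 1/24.
E[X·Z | max(X, Z) = 3] = (3 + 6 + 3 + 6 + 9) / 5 = 27/5.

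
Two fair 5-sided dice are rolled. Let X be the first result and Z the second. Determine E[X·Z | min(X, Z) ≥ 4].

P(min(X, Z) ≥ 4) = 4/25.
Summing XZ·P(x,y) over outcomes with min(X, Z) ≥ 4 gives 81/25.
E[X·Z | min(X, Z) ≥ 4] = (81/25) / (4/25) = 81/4.

81/4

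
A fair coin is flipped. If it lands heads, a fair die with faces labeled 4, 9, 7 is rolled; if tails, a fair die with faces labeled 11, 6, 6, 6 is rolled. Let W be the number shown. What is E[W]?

167/24

E[W | heads] = (4+9+7)/3 = 20/3.
E[W | tails] = (11+6+6+6)/4 = 29/4.
E[W] = (1/2)·(20/3) + (1/2)·(29/4) = 167/24.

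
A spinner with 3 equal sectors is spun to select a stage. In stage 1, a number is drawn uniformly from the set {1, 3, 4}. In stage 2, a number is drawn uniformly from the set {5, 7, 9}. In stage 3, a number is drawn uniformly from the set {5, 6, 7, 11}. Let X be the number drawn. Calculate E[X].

203/36

E[X | stage 1] = (1+3+4)/3 = 8/3.
E[X | stage 2] = (5+7+9)/3 = 7.
E[X | stage 3] = (5+6+7+11)/4 = 29/4.
E[X] = (1/3)·(8/3) + (1/3)·(7) + (1/3)·(29/4) = 203/36.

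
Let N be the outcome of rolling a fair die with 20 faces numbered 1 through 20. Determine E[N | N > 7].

P(N > 7) = 13/20.
E[N | N > 7] = (91/10) / (13/20) = 14.

14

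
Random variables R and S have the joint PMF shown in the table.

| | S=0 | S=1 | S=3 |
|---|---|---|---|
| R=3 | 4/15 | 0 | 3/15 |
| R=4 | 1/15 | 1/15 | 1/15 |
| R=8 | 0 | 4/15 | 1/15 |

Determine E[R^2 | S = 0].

52/5

P(S = 0) = 1/3.
Σ R^2·P over the event = 9·(4/15) + 16·(1/15) = 52/15.
E[R^2 | S = 0] = (52/15) / (1/3) = 52/5.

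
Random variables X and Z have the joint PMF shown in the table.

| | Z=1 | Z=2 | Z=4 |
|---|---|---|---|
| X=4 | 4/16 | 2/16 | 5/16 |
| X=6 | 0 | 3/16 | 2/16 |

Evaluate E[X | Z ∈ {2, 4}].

29/6

P(Z ∈ {2, 4}) = 3/4.
Σ X·P over the event = 4·(2/16) + 4·(5/16) + 6·(3/16) + 6·(2/16) = 29/8.
E[X | Z ∈ {2, 4}] = (29/8) / (3/4) = 29/6.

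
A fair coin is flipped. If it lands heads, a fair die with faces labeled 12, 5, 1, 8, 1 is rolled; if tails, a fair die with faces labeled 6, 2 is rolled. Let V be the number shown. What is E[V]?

E[V | heads] = (12+5+1+8+1)/5 = 27/5.
E[V | tails] = (6+2)/2 = 4.
By the law of total expectation,
E[V] = (1/2)·(27/5) + (1/2)·(4) = 47/10.

47/10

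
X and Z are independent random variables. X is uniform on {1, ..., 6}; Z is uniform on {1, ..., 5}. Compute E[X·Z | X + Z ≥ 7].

P(X + Z ≥ 7) = 1/2.
Summing XZ·P(x,y) over outcomes with X + Z ≥ 7 gives 49/6.
E[X·Z | X + Z ≥ 7] = (49/6) / (1/2) = 49/3.

49/3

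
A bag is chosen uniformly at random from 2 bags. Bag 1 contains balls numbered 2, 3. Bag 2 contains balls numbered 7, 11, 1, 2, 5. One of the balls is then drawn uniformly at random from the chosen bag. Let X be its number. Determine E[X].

77/20

E[X | bag 1] = (2+3)/2 = 5/2.
E[X | bag 2] = (7+11+1+2+5)/5 = 26/5.
By the law of total expectation,
E[X] = (1/2)·(5/2) + (1/2)·(26/5) = 77/20.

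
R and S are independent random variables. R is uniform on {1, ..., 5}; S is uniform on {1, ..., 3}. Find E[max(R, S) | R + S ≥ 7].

Outcomes with R + S ≥ 7: (4,3), (5,2), (5,3), each with probability 1/15.
E[max(R, S) | R + S ≥ 7] = (4 + 5 + 5) / 3 = 14/3.

14/3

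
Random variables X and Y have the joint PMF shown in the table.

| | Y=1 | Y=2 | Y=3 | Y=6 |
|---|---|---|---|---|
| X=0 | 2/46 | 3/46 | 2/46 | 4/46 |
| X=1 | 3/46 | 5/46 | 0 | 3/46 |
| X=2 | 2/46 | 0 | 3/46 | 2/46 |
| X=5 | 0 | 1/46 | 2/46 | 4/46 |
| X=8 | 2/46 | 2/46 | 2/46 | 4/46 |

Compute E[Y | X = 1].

31/11

P(X = 1) = 11/46.
Σ Y·P over the event = 1·(3/46) + 2·(5/46) + 6·(3/46) = 31/46.
E[Y | X = 1] = (31/46) / (11/46) = 31/11.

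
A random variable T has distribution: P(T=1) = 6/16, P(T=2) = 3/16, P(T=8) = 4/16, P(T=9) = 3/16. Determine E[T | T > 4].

P(T > 4) = 7/16.
Σ over the event: 8·1/4 + 9·3/16 = 59/16.
E[T | T > 4] = (59/16) / (7/16) = 59/7.

59/7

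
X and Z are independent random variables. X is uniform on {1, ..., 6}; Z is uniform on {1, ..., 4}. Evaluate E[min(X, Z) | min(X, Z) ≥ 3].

27/8

Outcomes with min(X, Z) ≥ 3: (3,3), (3,4), (4,3), (4,4), (5,3), (5,4), (6,3), (6,4), each with probability 1/24.
E[min(X, Z) | min(X, Z) ≥ 3] = (3 + 3 + 3 + 4 + 3 + 4 + 3 + 4) / 8 = 27/8.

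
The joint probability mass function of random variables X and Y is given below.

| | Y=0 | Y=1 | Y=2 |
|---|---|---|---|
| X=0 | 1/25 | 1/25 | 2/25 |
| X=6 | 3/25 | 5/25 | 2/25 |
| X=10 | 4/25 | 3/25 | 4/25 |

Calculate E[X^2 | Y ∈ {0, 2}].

245/4

P(Y ∈ {0, 2}) = 16/25.
Summing X^2·P(X=x,Y=y) over the conditioning event gives 196/5.
E[X^2 | Y ∈ {0, 2}] = (196/5) / (16/25) = 245/4.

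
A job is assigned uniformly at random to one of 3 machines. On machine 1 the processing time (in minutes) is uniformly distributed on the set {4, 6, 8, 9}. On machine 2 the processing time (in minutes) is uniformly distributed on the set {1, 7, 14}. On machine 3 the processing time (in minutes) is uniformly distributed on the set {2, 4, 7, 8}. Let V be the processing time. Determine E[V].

E[V | machine 1] = (4+6+8+9)/4 = 27/4.
E[V | machine 2] = (1+7+14)/3 = 22/3.
E[V | machine 3] = (2+4+7+8)/4 = 21/4.
By the law of total expectation,
E[V] = (1/3)·(27/4) + (1/3)·(22/3) + (1/3)·(21/4) = 58/9.

58/9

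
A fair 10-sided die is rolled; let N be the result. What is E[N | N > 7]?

9

Given N > 7, N is equally likely to be any of {8, 9, 10}.
E[N | N > 7] = (8 + 9 + 10) / 3 = 9.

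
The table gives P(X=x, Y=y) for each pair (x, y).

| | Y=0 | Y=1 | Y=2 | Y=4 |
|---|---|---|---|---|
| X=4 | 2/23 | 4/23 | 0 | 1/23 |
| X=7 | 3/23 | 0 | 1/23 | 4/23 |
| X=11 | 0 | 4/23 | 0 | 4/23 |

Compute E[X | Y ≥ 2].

83/10

P(Y ≥ 2) = 10/23.
Σ X·P over the event = 4·(1/23) + 7·(1/23) + 7·(4/23) + 11·(4/23) = 83/23.
E[X | Y ≥ 2] = (83/23) / (10/23) = 83/10.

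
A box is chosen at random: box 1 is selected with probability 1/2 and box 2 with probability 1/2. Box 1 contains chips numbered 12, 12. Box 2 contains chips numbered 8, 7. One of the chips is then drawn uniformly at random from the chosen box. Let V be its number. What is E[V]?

39/4

E[V | box 1] = (12+12)/2 = 12.
E[V | box 2] = (8+7)/2 = 15/2.
E[V] = (1/2)·(12) + (1/2)·(15/2) = 39/4.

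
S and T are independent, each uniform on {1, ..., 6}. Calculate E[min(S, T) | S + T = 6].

Outcomes with S + T = 6: (1,5), (2,4), (3,3), (4,2), (5,1), each with probability 1/36.
E[min(S, T) | S + T = 6] = (1 + 2 + 3 + 2 + 1) / 5 = 9/5.

9/5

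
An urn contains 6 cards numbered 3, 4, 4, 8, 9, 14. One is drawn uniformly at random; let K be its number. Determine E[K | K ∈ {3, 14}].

P(K ∈ {3, 14}) = 1/3.
Σ over the event: 3·1/6 + 14·1/6 = 17/6.
E[K | K ∈ {3, 14}] = (17/6) / (1/3) = 17/2.

17/2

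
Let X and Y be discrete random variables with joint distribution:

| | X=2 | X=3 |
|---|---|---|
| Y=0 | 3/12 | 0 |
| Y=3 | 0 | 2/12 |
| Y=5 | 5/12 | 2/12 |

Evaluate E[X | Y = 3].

3

P(Y = 3) = 1/6.
Summing X·P(X=x,Y=y) over the conditioning event gives 1/2.
E[X | Y = 3] = (1/2) / (1/6) = 3.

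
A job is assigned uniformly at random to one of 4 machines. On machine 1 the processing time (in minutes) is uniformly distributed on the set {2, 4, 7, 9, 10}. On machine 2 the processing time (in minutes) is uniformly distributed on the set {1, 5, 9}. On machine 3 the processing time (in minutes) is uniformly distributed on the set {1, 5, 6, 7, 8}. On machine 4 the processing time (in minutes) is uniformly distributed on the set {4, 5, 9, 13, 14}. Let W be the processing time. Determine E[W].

129/20

E[W | machine 1] = (2+4+7+9+10)/5 = 32/5.
E[W | machine 2] = (1+5+9)/3 = 5.
E[W | machine 3] = (1+5+6+7+8)/5 = 27/5.
E[W | machine 4] = (4+5+9+13+14)/5 = 9.
By the law of total expectation,
E[W] = (1/4)·(32/5) + (1/4)·(5) + (1/4)·(27/5) + (1/4)·(9) = 129/20.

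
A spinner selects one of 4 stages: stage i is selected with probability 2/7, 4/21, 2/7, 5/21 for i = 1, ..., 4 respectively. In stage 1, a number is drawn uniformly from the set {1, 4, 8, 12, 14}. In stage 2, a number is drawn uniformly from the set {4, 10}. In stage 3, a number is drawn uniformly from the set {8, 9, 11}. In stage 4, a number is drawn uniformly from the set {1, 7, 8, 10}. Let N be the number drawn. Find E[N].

1633/210

E[N | stage 1] = (1+4+8+12+14)/5 = 39/5.
E[N | stage 2] = (4+10)/2 = 7.
E[N | stage 3] = (8+9+11)/3 = 28/3.
E[N | stage 4] = (1+7+8+10)/4 = 13/2.
E[N] = (2/7)·(39/5) + (4/21)·(7) + (2/7)·(28/3) + (5/21)·(13/2) = 1633/210.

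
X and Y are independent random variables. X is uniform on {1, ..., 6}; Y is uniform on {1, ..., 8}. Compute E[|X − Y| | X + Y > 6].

92/33

P(X + Y > 6) = 11/16.
Summing |X−Y|·P(x,y) over outcomes with X + Y > 6 gives 23/12.
E[|X − Y| | X + Y > 6] = (23/12) / (11/16) = 92/33.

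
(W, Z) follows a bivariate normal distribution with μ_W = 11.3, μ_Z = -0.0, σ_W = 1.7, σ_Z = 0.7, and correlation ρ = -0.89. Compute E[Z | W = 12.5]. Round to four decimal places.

-0.4398

For a bivariate normal, E[Z | W=x] = μ_Z + ρ·(σ_Z/σ_W)·(x − μ_W).
E[Z | W=12.5] = -0.0 + (-0.89)·(0.7/1.7)·(12.5 − (11.3)) = -0.0 + (-0.36647)·(1.2) = -0.4398.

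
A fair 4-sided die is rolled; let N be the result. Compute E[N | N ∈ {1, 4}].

P(N ∈ {1, 4}) = 1/2.
Σ over the event: 1·1/4 + 4·1/4 = 5/4.
E[N | N ∈ {1, 4}] = (5/4) / (1/2) = 5/2.

5/2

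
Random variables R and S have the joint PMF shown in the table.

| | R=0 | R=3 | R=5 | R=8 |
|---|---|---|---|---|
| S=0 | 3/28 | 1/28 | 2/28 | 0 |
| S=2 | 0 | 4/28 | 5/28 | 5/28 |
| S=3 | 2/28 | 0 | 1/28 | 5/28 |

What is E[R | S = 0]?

13/6

P(S = 0) = 3/14.
Σ R·P over the event = 0·(3/28) + 3·(1/28) + 5·(2/28) = 13/28.
E[R | S = 0] = (13/28) / (3/14) = 13/6.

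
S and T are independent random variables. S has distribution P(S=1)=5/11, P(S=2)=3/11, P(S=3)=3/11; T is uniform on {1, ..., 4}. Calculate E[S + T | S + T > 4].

28/5

P(S + T > 4) = 5/11.
Summing (S+T)·P(x,y) over outcomes with S + T > 4 gives 28/11.
E[S + T | S + T > 4] = (28/11) / (5/11) = 28/5.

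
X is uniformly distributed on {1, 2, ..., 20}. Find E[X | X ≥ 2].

11

P(X ≥ 2) = 19/20.
E[X | X ≥ 2] = (209/20) / (19/20) = 11.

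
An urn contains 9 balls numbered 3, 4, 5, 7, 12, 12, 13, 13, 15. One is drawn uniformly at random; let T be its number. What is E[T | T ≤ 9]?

P(T ≤ 9) = 4/9.
Σ over the event: 3·1/9 + 4·1/9 + 5·1/9 + 7·1/9 = 19/9.
E[T | T ≤ 9] = (19/9) / (4/9) = 19/4.

19/4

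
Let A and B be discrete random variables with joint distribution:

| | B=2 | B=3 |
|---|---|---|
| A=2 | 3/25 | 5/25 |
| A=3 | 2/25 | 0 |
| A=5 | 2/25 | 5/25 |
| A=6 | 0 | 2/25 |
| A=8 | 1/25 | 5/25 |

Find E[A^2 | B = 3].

P(B = 3) = 17/25.
Σ A^2·P over the event = 4·(5/25) + 25·(5/25) + 36·(2/25) + 64·(5/25) = 537/25.
E[A^2 | B = 3] = (537/25) / (17/25) = 537/17.

537/17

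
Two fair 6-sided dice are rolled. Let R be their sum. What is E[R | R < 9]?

P(R < 9) = 13/18.
Σ over the event: 2·1/36 + 3·1/18 + 4·1/12 + 5·1/9 + 6·5/36 + 7·1/6 + 8·5/36 = 38/9.
E[R | R < 9] = (38/9) / (13/18) = 76/13.

76/13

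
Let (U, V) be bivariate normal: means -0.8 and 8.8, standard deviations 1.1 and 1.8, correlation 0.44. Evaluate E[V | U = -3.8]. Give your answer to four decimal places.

6.6400

E[V | U=x] = μ_V + ρ(σ_V/σ_U)(x − μ_U) for jointly normal variables.
E[V | U=-3.8] = 8.8 + (0.44)·(1.8/1.1)·(-3.8 − (-0.8)) = 8.8 + (0.72)·(-3) = 6.6400.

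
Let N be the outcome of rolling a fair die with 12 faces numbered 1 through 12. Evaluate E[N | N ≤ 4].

Given N ≤ 4, N is equally likely to be any of {1, 2, 3, 4}.
E[N | N ≤ 4] = (1 + 2 + 3 + 4) / 4 = 5/2.

5/2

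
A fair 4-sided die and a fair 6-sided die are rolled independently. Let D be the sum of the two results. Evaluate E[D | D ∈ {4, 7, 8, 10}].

74/11

P(D ∈ {4, 7, 8, 10}) = 11/24.
Σ over the event: 4·1/8 + 7·1/6 + 8·1/8 + 10·1/24 = 37/12.
E[D | D ∈ {4, 7, 8, 10}] = (37/12) / (11/24) = 74/11.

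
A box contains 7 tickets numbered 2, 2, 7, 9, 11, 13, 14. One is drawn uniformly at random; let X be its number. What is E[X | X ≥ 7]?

P(X ≥ 7) = 5/7.
Σ over the event: 7·1/7 + 9·1/7 + 11·1/7 + 13·1/7 + 14·1/7 = 54/7.
E[X | X ≥ 7] = (54/7) / (5/7) = 54/5.

54/5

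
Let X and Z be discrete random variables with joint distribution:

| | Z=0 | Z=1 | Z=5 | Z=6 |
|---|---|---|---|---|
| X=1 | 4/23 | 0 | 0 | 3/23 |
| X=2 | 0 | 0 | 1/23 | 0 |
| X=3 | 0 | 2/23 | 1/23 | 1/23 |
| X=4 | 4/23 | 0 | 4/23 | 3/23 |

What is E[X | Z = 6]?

P(Z = 6) = 7/23.
Summing X·P(X=x,Z=y) over the conditioning event gives 18/23.
E[X | Z = 6] = (18/23) / (7/23) = 18/7.

18/7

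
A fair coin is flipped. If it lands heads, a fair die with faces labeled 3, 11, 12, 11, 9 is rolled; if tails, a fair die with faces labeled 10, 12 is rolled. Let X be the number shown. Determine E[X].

E[X | heads] = (3+11+12+11+9)/5 = 46/5.
E[X | tails] = (10+12)/2 = 11.
By the law of total expectation,
E[X] = (1/2)·(46/5) + (1/2)·(11) = 101/10.

101/10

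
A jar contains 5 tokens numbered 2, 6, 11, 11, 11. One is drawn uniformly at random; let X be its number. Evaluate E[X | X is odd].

11

P(X is odd) = 3/5.
Σ over the event: 11·3/5 = 33/5.
E[X | X is odd] = (33/5) / (3/5) = 11.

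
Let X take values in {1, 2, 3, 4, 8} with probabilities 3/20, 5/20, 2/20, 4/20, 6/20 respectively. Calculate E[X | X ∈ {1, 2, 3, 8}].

P(X ∈ {1, 2, 3, 8}) = 4/5.
Σ over the event: 1·3/20 + 2·1/4 + 3·1/10 + 8·3/10 = 67/20.
E[X | X ∈ {1, 2, 3, 8}] = (67/20) / (4/5) = 67/16.

67/16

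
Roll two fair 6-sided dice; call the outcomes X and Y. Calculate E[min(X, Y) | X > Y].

7/3

P(X > Y) = 5/12.
Summing min(X,Y)·P(x,y) over outcomes with X > Y gives 35/36.
E[min(X, Y) | X > Y] = (35/36) / (5/12) = 7/3.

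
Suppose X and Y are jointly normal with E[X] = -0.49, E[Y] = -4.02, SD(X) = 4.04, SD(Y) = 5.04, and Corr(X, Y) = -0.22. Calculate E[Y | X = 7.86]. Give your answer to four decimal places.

-6.3117

E[Y | X=x] = μ_Y + ρ(σ_Y/σ_X)(x − μ_X) for jointly normal variables.
E[Y | X=7.86] = -4.02 + (-0.22)·(5.04/4.04)·(7.86 − (-0.49)) = -4.02 + (-0.27446)·(8.35) = -6.3117.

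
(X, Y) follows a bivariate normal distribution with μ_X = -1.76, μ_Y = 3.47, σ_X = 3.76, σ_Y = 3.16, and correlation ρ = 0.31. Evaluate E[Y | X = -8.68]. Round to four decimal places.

1.6671

The regression of Y on X has slope ρ·σ_Y/σ_X and passes through (μ_X, μ_Y).
E[Y | X=-8.68] = 3.47 + (0.31)·(3.16/3.76)·(-8.68 − (-1.76)) = 3.47 + (0.26053)·(-6.92) = 1.6671.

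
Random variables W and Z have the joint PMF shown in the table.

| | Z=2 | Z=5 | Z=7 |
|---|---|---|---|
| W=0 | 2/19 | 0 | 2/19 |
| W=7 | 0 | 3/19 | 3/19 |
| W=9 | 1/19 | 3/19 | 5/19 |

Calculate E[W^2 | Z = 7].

276/5

P(Z = 7) = 10/19.
Σ W^2·P over the event = 0·(2/19) + 49·(3/19) + 81·(5/19) = 552/19.
E[W^2 | Z = 7] = (552/19) / (10/19) = 276/5.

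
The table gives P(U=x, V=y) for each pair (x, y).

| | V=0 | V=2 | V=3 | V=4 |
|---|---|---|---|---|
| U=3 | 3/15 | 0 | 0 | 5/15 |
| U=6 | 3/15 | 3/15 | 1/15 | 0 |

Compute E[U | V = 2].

P(V = 2) = 1/5.
Σ U·P over the event = 6·(3/15) = 6/5.
E[U | V = 2] = (6/5) / (1/5) = 6.

6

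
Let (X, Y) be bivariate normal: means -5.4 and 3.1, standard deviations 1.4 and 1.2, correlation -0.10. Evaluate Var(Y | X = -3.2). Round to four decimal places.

1.4256

The conditional variance in a bivariate normal is σ_Y²(1 − ρ²), independent of x.
Var(Y | X=-3.2) = (1.2)²·(1 − (-0.10)²) = 1.44·0.99 = 1.4256.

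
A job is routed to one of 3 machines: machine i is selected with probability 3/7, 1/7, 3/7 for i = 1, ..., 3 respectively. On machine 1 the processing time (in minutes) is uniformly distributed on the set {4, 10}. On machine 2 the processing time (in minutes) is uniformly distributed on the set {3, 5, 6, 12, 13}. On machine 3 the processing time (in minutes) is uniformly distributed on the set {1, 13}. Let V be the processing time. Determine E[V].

E[V | machine 1] = (4+10)/2 = 7.
E[V | machine 2] = (3+5+6+12+13)/5 = 39/5.
E[V | machine 3] = (1+13)/2 = 7.
By the law of total expectation,
E[V] = (3/7)·(7) + (1/7)·(39/5) + (3/7)·(7) = 249/35.

249/35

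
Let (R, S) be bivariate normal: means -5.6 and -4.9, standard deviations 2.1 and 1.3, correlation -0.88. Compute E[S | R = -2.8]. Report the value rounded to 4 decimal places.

E[S | R=x] = μ_S + ρ(σ_S/σ_R)(x − μ_R) for jointly normal variables.
E[S | R=-2.8] = -4.9 + (-0.88)·(1.3/2.1)·(-2.8 − (-5.6)) = -4.9 + (-0.54476)·(2.8) = -6.4253.

-6.4253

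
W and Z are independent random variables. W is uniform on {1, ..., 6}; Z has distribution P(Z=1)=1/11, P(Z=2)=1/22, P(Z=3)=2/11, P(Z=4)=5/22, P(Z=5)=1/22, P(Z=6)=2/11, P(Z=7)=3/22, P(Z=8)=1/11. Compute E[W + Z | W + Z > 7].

P(W + Z > 7) = 13/22.
Summing (W+Z)·P(x,y) over outcomes with W + Z > 7 gives 194/33.
E[W + Z | W + Z > 7] = (194/33) / (13/22) = 388/39.

388/39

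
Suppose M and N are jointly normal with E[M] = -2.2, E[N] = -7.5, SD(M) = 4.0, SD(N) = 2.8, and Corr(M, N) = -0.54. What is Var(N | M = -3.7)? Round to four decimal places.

5.5539

For a bivariate normal, Var(N | M=x) = σ_N²(1 − ρ²).
Var(N | M=-3.7) = (2.8)²·(1 − (-0.54)²) = 7.84·0.7084 = 5.5539.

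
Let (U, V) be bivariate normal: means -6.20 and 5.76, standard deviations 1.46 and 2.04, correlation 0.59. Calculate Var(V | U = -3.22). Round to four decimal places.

2.7129

The conditional variance in a bivariate normal is σ_V²(1 − ρ²), independent of x.
Var(V | U=-3.22) = (2.04)²·(1 − (0.59)²) = 4.1616·0.6519 = 2.7129.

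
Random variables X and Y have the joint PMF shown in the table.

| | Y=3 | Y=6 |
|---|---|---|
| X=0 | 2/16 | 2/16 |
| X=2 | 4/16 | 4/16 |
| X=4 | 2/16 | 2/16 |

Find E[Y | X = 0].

9/2

P(X = 0) = 1/4.
Σ Y·P over the event = 3·(2/16) + 6·(2/16) = 9/8.
E[Y | X = 0] = (9/8) / (1/4) = 9/2.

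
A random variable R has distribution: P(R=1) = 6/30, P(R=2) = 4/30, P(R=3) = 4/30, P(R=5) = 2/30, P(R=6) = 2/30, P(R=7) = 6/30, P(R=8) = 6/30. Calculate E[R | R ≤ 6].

8/3

P(R ≤ 6) = 3/5.
Σ over the event: 1·1/5 + 2·2/15 + 3·2/15 + 5·1/15 + 6·1/15 = 8/5.
E[R | R ≤ 6] = (8/5) / (3/5) = 8/3.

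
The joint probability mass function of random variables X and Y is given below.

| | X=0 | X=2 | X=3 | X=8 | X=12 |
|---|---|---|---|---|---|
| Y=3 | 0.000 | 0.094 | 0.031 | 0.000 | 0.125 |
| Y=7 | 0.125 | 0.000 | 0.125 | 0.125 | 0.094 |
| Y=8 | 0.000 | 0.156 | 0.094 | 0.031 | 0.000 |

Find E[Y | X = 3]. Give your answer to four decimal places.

P(X = 3) = 0.250.
Σ Y·P over the event = 3·(0.031) + 7·(0.125) + 8·(0.094) = 1.720.
E[Y | X = 3] = (1.720) / (0.250) = 6.8800.

6.8800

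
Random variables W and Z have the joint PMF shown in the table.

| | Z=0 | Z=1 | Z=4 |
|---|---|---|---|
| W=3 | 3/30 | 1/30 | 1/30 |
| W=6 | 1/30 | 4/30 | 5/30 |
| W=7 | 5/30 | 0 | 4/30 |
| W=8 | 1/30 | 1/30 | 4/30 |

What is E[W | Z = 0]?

29/5

P(Z = 0) = 1/3.
Σ W·P over the event = 3·(3/30) + 6·(1/30) + 7·(5/30) + 8·(1/30) = 29/15.
E[W | Z = 0] = (29/15) / (1/3) = 29/5.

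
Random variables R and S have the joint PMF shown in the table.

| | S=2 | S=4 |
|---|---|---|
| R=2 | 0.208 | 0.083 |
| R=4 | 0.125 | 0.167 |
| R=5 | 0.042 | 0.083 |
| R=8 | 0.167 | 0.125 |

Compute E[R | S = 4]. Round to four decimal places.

P(S = 4) = 0.458.
Σ R·P over the event = 2·(0.083) + 4·(0.167) + 5·(0.083) + 8·(0.125) = 2.249.
E[R | S = 4] = (2.249) / (0.458) = 4.9105.

4.9105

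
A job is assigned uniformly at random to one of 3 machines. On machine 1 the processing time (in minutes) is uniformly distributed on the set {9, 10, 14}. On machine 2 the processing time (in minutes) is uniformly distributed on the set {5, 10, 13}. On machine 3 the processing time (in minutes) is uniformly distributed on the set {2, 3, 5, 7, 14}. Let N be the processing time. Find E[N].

E[N | machine 1] = (9+10+14)/3 = 11.
E[N | machine 2] = (5+10+13)/3 = 28/3.
E[N | machine 3] = (2+3+5+7+14)/5 = 31/5.
E[N] = (1/3)·(11) + (1/3)·(28/3) + (1/3)·(31/5) = 398/45.

398/45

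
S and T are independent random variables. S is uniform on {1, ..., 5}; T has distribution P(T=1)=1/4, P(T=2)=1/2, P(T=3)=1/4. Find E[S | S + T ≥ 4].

55/16

P(S + T ≥ 4) = 4/5.
Summing S·P(x,y) over outcomes with S + T ≥ 4 gives 11/4.
E[S | S + T ≥ 4] = (11/4) / (4/5) = 55/16.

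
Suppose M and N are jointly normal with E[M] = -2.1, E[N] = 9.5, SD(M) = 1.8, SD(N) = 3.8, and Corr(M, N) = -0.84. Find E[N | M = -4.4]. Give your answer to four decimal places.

The regression of N on M has slope ρ·σ_N/σ_M and passes through (μ_M, μ_N).
E[N | M=-4.4] = 9.5 + (-0.84)·(3.8/1.8)·(-4.4 − (-2.1)) = 9.5 + (-1.77333)·(-2.3) = 13.5787.

13.5787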